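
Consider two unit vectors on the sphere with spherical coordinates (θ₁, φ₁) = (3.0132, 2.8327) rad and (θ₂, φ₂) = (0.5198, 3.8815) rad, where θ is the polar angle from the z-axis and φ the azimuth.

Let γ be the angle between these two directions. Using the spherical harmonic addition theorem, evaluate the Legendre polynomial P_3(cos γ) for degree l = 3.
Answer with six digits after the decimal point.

Expand P_3 via completeness: Σ_{m} conj(Y_{3,m}) at Ω₁ times Y_{3,m} at Ω₂ —
  m=-3: (-0.000526, 0.000700) × (0.030899, 0.040736) = (-0.000045, 0.000000)  (running Σ = (-0.000045, 0.000000))
  m=-2: (-0.013545, 0.009625) × (0.019883, -0.217933) = (0.001828, 0.003143)  (running Σ = (0.001784, 0.003144))
  m=-1: (-0.154455, 0.049288) × (-0.327967, 0.299408) = (0.035899, -0.062410)  (running Σ = (0.037683, -0.059266))
  m=0: (-0.709871, -0.000000) × (0.248231, 0.000000) = (-0.176212, -0.000000)  (running Σ = (-0.138530, -0.059266))
  m=1: (0.154455, 0.049288) × (0.327967, 0.299408) = (0.035899, 0.062410)  (running Σ = (-0.102630, 0.003144))
  m=2: (-0.013545, -0.009625) × (0.019883, 0.217933) = (0.001828, -0.003143)  (running Σ = (-0.100802, 0.000000))
  m=3: (0.000526, 0.000700) × (-0.030899, 0.040736) = (-0.000045, -0.000000)  (running Σ = (-0.100847, 0.000000))
Σ over m = (-0.100847, 0.000000); ×(4π/7) → (-0.181040, 0.000000). Real part: -0.181040

-0.181040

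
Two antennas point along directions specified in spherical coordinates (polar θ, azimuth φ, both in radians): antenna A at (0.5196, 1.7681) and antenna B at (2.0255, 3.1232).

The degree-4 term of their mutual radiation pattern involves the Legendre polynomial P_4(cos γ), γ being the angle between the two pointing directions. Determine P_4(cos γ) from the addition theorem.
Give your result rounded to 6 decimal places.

Expand P_4 via completeness: Σ_{m} conj(Y_{4,m}) at Ω₁ times Y_{4,m} at Ω₂ —
  term(m=-4) = +0.005043+0.005891i   from Y*(Ω₁)=+0.018948+0.019093i, Y(Ω₂)=+0.287495+0.021189i
  term(m=-3) = +0.031962-0.042299i   from Y*(Ω₁)=+0.074209-0.110376i, Y(Ω₂)=+0.398001+0.021983i
  term(m=-2) = -0.030282-0.013939i   from Y*(Ω₁)=-0.325422-0.135522i, Y(Ω₂)=+0.094503+0.003478i
  term(m=-1) = +0.030563-0.139490i   from Y*(Ω₁)=-0.090899+0.454711i, Y(Ω₂)=-0.307900-0.005664i
  term(m=+0) = -0.004413+0.000000i   from Y*(Ω₁)=+0.028103-0.000000i, Y(Ω₂)=-0.157041+0.000000i
  term(m=+1) = +0.030563+0.139490i   from Y*(Ω₁)=+0.090899+0.454711i, Y(Ω₂)=+0.307900-0.005664i
  term(m=+2) = -0.030282+0.013939i   from Y*(Ω₁)=-0.325422+0.135522i, Y(Ω₂)=+0.094503-0.003478i
  term(m=+3) = +0.031962+0.042299i   from Y*(Ω₁)=-0.074209-0.110376i, Y(Ω₂)=-0.398001+0.021983i
  term(m=+4) = +0.005043-0.005891i   from Y*(Ω₁)=+0.018948-0.019093i, Y(Ω₂)=+0.287495-0.021189i
Total Σ_m = +0.070158+0.000000i. Multiply by 1.396263: +0.097959+0.000000i. P_4(cos γ) = 0.097959

0.097959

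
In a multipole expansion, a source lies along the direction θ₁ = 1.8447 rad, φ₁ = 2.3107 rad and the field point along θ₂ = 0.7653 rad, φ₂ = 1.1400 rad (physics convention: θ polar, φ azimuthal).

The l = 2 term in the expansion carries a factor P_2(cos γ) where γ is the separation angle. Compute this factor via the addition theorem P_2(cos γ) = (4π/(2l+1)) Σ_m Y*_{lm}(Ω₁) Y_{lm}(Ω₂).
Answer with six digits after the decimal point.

Term-by-term m-sum for l=2 (normalisation 4π/5 = 2.513274):
  m=-2: -0.032530-0.356531i × -0.120722-0.140678i = -0.046229+0.047618i  (running Σ = -0.046229+0.047618i)
  m=-1: +0.135638-0.148577i × +0.161176-0.350698i = -0.030244-0.071515i  (running Σ = -0.076473-0.023897i)
  m=0: -0.246164-0.000000i × +0.176707+0.000000i = -0.043499-0.000000i  (running Σ = -0.119972-0.023897i)
  m=1: -0.135638-0.148577i × -0.161176-0.350698i = -0.030244+0.071515i  (running Σ = -0.150216+0.047618i)
  m=2: -0.032530+0.356531i × -0.120722+0.140678i = -0.046229-0.047618i  (running Σ = -0.196445+0.000000i)
Σ over m = -0.196445+0.000000i; ×(4π/5) → -0.493720+0.000000i. Real part: -0.493720

-0.493720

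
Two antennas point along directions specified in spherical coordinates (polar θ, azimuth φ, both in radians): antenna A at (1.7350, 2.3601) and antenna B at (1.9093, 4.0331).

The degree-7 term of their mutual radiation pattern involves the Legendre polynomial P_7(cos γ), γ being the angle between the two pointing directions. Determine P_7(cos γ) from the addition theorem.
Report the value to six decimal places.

Term-by-term m-sum for l=7 (normalisation 4π/15 = 0.837758):
  m=-7: -0.31269 - 0.33027j × -0.33190 - 0.01416j = 0.09911 + 0.11404j  (running Σ = 0.09911 + 0.11404j)
  m=-6: 0.00661 - 0.28190j × -0.26016 - 0.35187j = -0.10091 + 0.07101j  (running Σ = -0.00180 + 0.18506j)
  m=-5: -0.16130 + 0.15512j × 0.02995 - 0.11495j = 0.01300 + 0.02319j  (running Σ = 0.01120 + 0.20824j)
  m=-4: -0.30140 - 0.00471j × -0.27537 + 0.12444j = 0.08358 - 0.03621j  (running Σ = 0.09478 + 0.17203j)
  m=-3: 0.09936 + 0.10171j × -0.21050 - 0.10615j = -0.01012 - 0.03196j  (running Σ = 0.08466 + 0.14008j)
  m=-2: -0.00236 + 0.30275j × 0.04487 + 0.20827j = -0.06316 + 0.01309j  (running Σ = 0.02150 + 0.15317j)
  m=-1: 0.07774 - 0.07713j × -0.16817 + 0.20826j = 0.00299 + 0.02916j  (running Σ = 0.02449 + 0.18233j)
  m=0: 0.30215 + 0.00000j × 0.18402 + 0.00000j = 0.05560 + 0.00000j  (running Σ = 0.08010 + 0.18233j)
  m=1: -0.07774 - 0.07713j × 0.16817 + 0.20826j = 0.00299 - 0.02916j  (running Σ = 0.08309 + 0.15317j)
  m=2: -0.00236 - 0.30275j × 0.04487 - 0.20827j = -0.06316 - 0.01309j  (running Σ = 0.01993 + 0.14008j)
  m=3: -0.09936 + 0.10171j × 0.21050 - 0.10615j = -0.01012 + 0.03196j  (running Σ = 0.00981 + 0.17203j)
  m=4: -0.30140 + 0.00471j × -0.27537 - 0.12444j = 0.08358 + 0.03621j  (running Σ = 0.09339 + 0.20824j)
  m=5: 0.16130 + 0.15512j × -0.02995 - 0.11495j = 0.01300 - 0.02319j  (running Σ = 0.10639 + 0.18506j)
  m=6: 0.00661 + 0.28190j × -0.26016 + 0.35187j = -0.10091 - 0.07101j  (running Σ = 0.00548 + 0.11404j)
  m=7: 0.31269 - 0.33027j × 0.33190 - 0.01416j = 0.09911 - 0.11404j  (running Σ = 0.10459 - 0.00000j)
Total Σ_m = 0.10459 - 0.00000j. Multiply by 0.837758: 0.08762 - 0.00000j. P_7(cos γ) = 0.087621

0.087621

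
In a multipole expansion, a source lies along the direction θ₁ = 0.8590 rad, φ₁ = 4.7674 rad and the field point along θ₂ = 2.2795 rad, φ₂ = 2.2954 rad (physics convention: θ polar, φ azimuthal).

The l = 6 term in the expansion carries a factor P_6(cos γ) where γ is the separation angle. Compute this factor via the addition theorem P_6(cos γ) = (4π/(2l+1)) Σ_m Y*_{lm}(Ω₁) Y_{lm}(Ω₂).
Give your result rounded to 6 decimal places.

Term-by-term m-sum for l=6 (normalisation 4π/13 = 0.966644):
  m=-6: (-0.086129, -0.029508) × (0.033001, -0.086422) = (-0.005392, 0.006470)  (running Σ = (-0.005392, 0.006470))
  m=-5: (0.073894, -0.261842) × (-0.127208, -0.243496) = (-0.073157, 0.015316)  (running Σ = (-0.078550, 0.021785))
  m=-4: (0.422703, 0.094544) × (-0.421030, -0.104452) = (-0.168095, -0.083958)  (running Σ = (-0.246645, -0.062173))
  m=-3: (-0.051384, 0.308526) × (-0.253603, 0.174624) = (-0.040845, -0.087216)  (running Σ = (-0.287490, -0.149389))
  m=-2: (0.124830, 0.013790) × (0.016014, -0.131059) = (0.003806, -0.016139)  (running Σ = (-0.283683, -0.165528))
  m=-1: (-0.020082, 0.364693) × (-0.241071, -0.272321) = (0.104155, -0.082448)  (running Σ = (-0.179529, -0.247976))
  m=0: (0.025327, -0.000000) × (0.032632, 0.000000) = (0.000826, 0.000000)  (running Σ = (-0.178702, -0.247976))
  m=1: (0.020082, 0.364693) × (0.241071, -0.272321) = (0.104155, 0.082448)  (running Σ = (-0.074547, -0.165528))
  m=2: (0.124830, -0.013790) × (0.016014, 0.131059) = (0.003806, 0.016139)  (running Σ = (-0.070741, -0.149389))
  m=3: (0.051384, 0.308526) × (0.253603, 0.174624) = (-0.040845, 0.087216)  (running Σ = (-0.111585, -0.062173))
  m=4: (0.422703, -0.094544) × (-0.421030, 0.104452) = (-0.168095, 0.083958)  (running Σ = (-0.279681, 0.021785))
  m=5: (-0.073894, -0.261842) × (0.127208, -0.243496) = (-0.073157, -0.015316)  (running Σ = (-0.352838, 0.006470))
  m=6: (-0.086129, 0.029508) × (0.033001, 0.086422) = (-0.005392, -0.006470)  (running Σ = (-0.358231, 0.000000))
Total Σ_m = (-0.358231, 0.000000). Multiply by 0.966644: (-0.346281, 0.000000). P_6(cos γ) = -0.346281

-0.346281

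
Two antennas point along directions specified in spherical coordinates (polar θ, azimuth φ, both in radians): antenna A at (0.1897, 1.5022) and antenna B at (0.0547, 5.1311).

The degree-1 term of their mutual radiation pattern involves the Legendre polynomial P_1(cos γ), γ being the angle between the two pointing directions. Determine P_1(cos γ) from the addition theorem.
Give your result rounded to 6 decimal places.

0.971483

Addition theorem: P_1(cos γ) = (4π/3) Σ_m Y*_{lm}(Ω₁) Y_{lm}(Ω₂), m = −1…1:
  term(m=-1) = -0.00109 + 0.00058j   from Y*(Ω₁)=0.00447 + 0.06499j, Y(Ω₂)=0.00768 + 0.01726j
  term(m=+0) = 0.23410 + 0.00000j   from Y*(Ω₁)=0.47984 + 0.00000j, Y(Ω₂)=0.48787 + 0.00000j
  term(m=+1) = -0.00109 - 0.00058j   from Y*(Ω₁)=-0.00447 + 0.06499j, Y(Ω₂)=-0.00768 + 0.01726j
Σ over m = 0.23192 + 0.00000j; ×(4π/3) → 0.97148 + 0.00000j. Real part: 0.971483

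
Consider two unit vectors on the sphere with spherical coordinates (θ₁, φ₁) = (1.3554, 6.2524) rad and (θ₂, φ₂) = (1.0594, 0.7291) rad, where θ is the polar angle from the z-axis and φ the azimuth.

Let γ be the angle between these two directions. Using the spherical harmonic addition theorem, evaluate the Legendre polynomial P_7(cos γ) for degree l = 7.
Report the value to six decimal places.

Addition theorem: P_7(cos γ) = (4π/15) Σ_m Y*_{lm}(Ω₁) Y_{lm}(Ω₂), m = −7…7:
  m=-7: Y*=+0.414731-0.090783i  Y=+0.073151+0.177297i  product +0.046433+0.066890i
  m=-6: Y*=+0.341642-0.063833i  Y=-0.133465+0.379970i  product -0.021343+0.138333i
  m=-5: Y*=-0.131012+0.020327i  Y=-0.342530+0.188866i  product +0.041036-0.031706i
  m=-4: Y*=-0.341106+0.042218i  Y=-0.023001-0.005269i  product +0.008068+0.000826i
  m=-3: Y*=+0.029103-0.002696i  Y=+0.195332+0.275642i  product +0.006428+0.007496i
  m=-2: Y*=+0.327233-0.020173i  Y=-0.020563+0.181850i  product -0.003060+0.059922i
  m=-1: Y*=+0.010916-0.000336i  Y=+0.200746-0.179326i  product +0.002131-0.002025i
  m=+0: Y*=-0.321307-0.000000i  Y=+0.220084+0.000000i  product -0.070715-0.000000i
  m=+1: Y*=-0.010916-0.000336i  Y=-0.200746-0.179326i  product +0.002131+0.002025i
  m=+2: Y*=+0.327233+0.020173i  Y=-0.020563-0.181850i  product -0.003060-0.059922i
  m=+3: Y*=-0.029103-0.002696i  Y=-0.195332+0.275642i  product +0.006428-0.007496i
  m=+4: Y*=-0.341106-0.042218i  Y=-0.023001+0.005269i  product +0.008068-0.000826i
  m=+5: Y*=+0.131012+0.020327i  Y=+0.342530+0.188866i  product +0.041036+0.031706i
  m=+6: Y*=+0.341642+0.063833i  Y=-0.133465-0.379970i  product -0.021343-0.138333i
  m=+7: Y*=-0.414731-0.090783i  Y=-0.073151+0.177297i  product +0.046433-0.066890i
Total Σ_m = +0.088673+0.000000i. Multiply by 0.837758: +0.074287+0.000000i. P_7(cos γ) = 0.074287

0.074287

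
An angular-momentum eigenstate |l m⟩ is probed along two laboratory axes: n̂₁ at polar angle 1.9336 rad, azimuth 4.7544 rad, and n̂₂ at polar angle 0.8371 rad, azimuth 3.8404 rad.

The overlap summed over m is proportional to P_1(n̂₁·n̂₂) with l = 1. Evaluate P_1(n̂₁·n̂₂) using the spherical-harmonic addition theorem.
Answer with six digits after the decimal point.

Addition theorem: P_1(cos γ) = (4π/3) Σ_m Y*_{lm}(Ω₁) Y_{lm}(Ω₂), m = −1…1:
  [-1]  conj(Y_{1,-1})(Ω₁) = +0.013566-0.322719i ; Y_{1,-1}(Ω₂) = -0.196456+0.165072i ; Δ = +0.050607+0.065639i
  [+0]  conj(Y_{1,0})(Ω₁) = -0.173403-0.000000i ; Y_{1,0}(Ω₂) = +0.327178+0.000000i ; Δ = -0.056734-0.000000i
  [+1]  conj(Y_{1,1})(Ω₁) = -0.013566-0.322719i ; Y_{1,1}(Ω₂) = +0.196456+0.165072i ; Δ = +0.050607-0.065639i
Σ over m = +0.044480+0.000000i; ×(4π/3) → +0.186317+0.000000i. Real part: 0.186317

0.186317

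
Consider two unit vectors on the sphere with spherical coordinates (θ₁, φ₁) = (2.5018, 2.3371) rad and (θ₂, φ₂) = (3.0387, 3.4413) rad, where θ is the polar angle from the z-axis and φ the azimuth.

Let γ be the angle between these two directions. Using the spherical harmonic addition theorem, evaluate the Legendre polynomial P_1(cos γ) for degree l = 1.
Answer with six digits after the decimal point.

0.825562

Term-by-term m-sum for l=1 (normalisation 4π/3 = 4.188790):
  [-1]  conj(Y_{1,-1})(Ω₁) = -0.14304 + 0.14861j ; Y_{1,-1}(Ω₂) = -0.03390 + 0.01048j ; Δ = 0.00329 - 0.00654j
  [+0]  conj(Y_{1,0})(Ω₁) = -0.39197 + 0.00000j ; Y_{1,0}(Ω₂) = -0.48602 + 0.00000j ; Δ = 0.19050 + 0.00000j
  [+1]  conj(Y_{1,1})(Ω₁) = 0.14304 + 0.14861j ; Y_{1,1}(Ω₂) = 0.03390 + 0.01048j ; Δ = 0.00329 + 0.00654j
Σ over m = 0.19709 + 0.00000j; ×(4π/3) → 0.82556 + 0.00000j. Real part: 0.825562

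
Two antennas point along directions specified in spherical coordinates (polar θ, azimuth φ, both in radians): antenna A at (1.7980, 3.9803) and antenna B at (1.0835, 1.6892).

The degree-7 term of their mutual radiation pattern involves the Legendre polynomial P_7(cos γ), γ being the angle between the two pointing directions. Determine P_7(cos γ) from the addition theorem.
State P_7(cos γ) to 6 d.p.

Addition theorem: P_7(cos γ) = (4π/15) Σ_m Y*_{lm}(Ω₁) Y_{lm}(Ω₂), m = −7…7:
  term(m=-7) = (-0.082910, -0.028374)   from Y*(Ω₁)=(-0.381819, 0.166965), Y(Ω₂)=(0.155007, 0.142096)
  term(m=-6) = (-0.057223, -0.138986)   from Y*(Ω₁)=(-0.113350, 0.342209), Y(Ω₂)=(-0.316078, 0.271910)
  term(m=-5) = (-0.017798, 0.035930)   from Y*(Ω₁)=(-0.054375, -0.095221), Y(Ω₂)=(-0.204057, -0.303438)
  term(m=-4) = (0.010569, -0.002816)   from Y*(Ω₁)=(-0.340717, -0.073775), Y(Ω₂)=(-0.027921, 0.014310)
  term(m=-3) = (-0.000577, -0.000387)   from Y*(Ω₁)=(0.001605, -0.001159), Y(Ω₂)=(-0.122008, -0.328911)
  term(m=-2) = (-0.005454, -0.041656)   from Y*(Ω₁)=(0.034842, -0.325557), Y(Ω₂)=(0.124731, -0.030102)
  term(m=-1) = (-0.007791, 0.008878)   from Y*(Ω₁)=(-0.026268, -0.029230), Y(Ω₂)=(-0.035504, -0.298452)
  term(m=+0) = (0.053788, 0.000000)   from Y*(Ω₁)=(0.319088, -0.000000), Y(Ω₂)=(0.168566, 0.000000)
  term(m=+1) = (-0.007791, -0.008878)   from Y*(Ω₁)=(0.026268, -0.029230), Y(Ω₂)=(0.035504, -0.298452)
  term(m=+2) = (-0.005454, 0.041656)   from Y*(Ω₁)=(0.034842, 0.325557), Y(Ω₂)=(0.124731, 0.030102)
  term(m=+3) = (-0.000577, 0.000387)   from Y*(Ω₁)=(-0.001605, -0.001159), Y(Ω₂)=(0.122008, -0.328911)
  term(m=+4) = (0.010569, 0.002816)   from Y*(Ω₁)=(-0.340717, 0.073775), Y(Ω₂)=(-0.027921, -0.014310)
  term(m=+5) = (-0.017798, -0.035930)   from Y*(Ω₁)=(0.054375, -0.095221), Y(Ω₂)=(0.204057, -0.303438)
  term(m=+6) = (-0.057223, 0.138986)   from Y*(Ω₁)=(-0.113350, -0.342209), Y(Ω₂)=(-0.316078, -0.271910)
  term(m=+7) = (-0.082910, 0.028374)   from Y*(Ω₁)=(0.381819, 0.166965), Y(Ω₂)=(-0.155007, 0.142096)
Σ over m = (-0.268581, 0.000000); ×(4π/15) → (-0.225006, 0.000000). Real part: -0.225006

-0.225006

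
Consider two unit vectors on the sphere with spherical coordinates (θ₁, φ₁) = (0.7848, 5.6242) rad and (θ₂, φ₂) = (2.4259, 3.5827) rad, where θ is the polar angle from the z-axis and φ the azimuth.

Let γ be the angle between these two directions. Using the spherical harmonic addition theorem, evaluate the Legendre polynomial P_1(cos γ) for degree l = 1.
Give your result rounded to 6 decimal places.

Term-by-term m-sum for l=1 (normalisation 4π/3 = 4.188790):
  [-1]  conj(Y_{1,-1})(Ω₁) = +0.193032-0.149500i ; Y_{1,-1}(Ω₂) = -0.204993+0.096784i ; Δ = -0.025101+0.049329i
  [+0]  conj(Y_{1,0})(Ω₁) = +0.345701-0.000000i ; Y_{1,0}(Ω₂) = -0.368718+0.000000i ; Δ = -0.127466+0.000000i
  [+1]  conj(Y_{1,1})(Ω₁) = -0.193032-0.149500i ; Y_{1,1}(Ω₂) = +0.204993+0.096784i ; Δ = -0.025101-0.049329i
Accumulated sum -0.177669+0.000000i; after 4π/(2l+1) scaling, -0.744216+0.000000i ⇒ P_1 = -0.744216

-0.744216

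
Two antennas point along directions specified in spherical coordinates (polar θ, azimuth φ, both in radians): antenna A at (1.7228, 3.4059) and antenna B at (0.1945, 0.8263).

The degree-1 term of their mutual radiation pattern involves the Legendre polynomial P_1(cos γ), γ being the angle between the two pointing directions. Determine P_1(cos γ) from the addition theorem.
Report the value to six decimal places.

-0.310227

Addition theorem: P_1(cos γ) = (4π/3) Σ_m Y*_{lm}(Ω₁) Y_{lm}(Ω₂), m = −1…1:
  [-1]  conj(Y_{1,-1})(Ω₁) = -0.32965 - 0.08922j ; Y_{1,-1}(Ω₂) = 0.04525 - 0.04911j ; Δ = -0.01930 + 0.01215j
  [+0]  conj(Y_{1,0})(Ω₁) = -0.07398 + 0.00000j ; Y_{1,0}(Ω₂) = 0.47939 + 0.00000j ; Δ = -0.03547 + 0.00000j
  [+1]  conj(Y_{1,1})(Ω₁) = 0.32965 - 0.08922j ; Y_{1,1}(Ω₂) = -0.04525 - 0.04911j ; Δ = -0.01930 - 0.01215j
Σ over m = -0.07406 + 0.00000j; ×(4π/3) → -0.31023 + 0.00000j. Real part: -0.310227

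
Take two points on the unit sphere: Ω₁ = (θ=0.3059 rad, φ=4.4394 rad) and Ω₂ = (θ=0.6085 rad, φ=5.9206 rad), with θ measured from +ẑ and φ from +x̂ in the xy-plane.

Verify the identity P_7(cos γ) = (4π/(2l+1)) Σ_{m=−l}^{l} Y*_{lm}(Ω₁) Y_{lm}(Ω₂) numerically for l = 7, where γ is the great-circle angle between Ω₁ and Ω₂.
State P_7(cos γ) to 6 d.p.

-0.231119

Term-by-term m-sum for l=7 (normalisation 4π/15 = 0.837758):
  [-7]  conj(Y_{7,-7})(Ω₁) = +0.000106-0.000037i ; Y_{7,-7}(Ω₂) = -0.008212+0.005660i ; Δ = -0.000001+0.000001i
  [-6]  conj(Y_{7,-6})(Ω₁) = +0.000089+0.001328i ; Y_{7,-6}(Ω₂) = -0.030453+0.044065i ; Δ = -0.000061-0.000037i
  [-5]  conj(Y_{7,-5})(Ω₁) = -0.009627-0.002010i ; Y_{7,-5}(Ω₂) = -0.041629+0.168555i ; Δ = +0.000740-0.001539i
  [-4]  conj(Y_{7,-4})(Ω₁) = +0.023393-0.045062i ; Y_{7,-4}(Ω₂) = +0.044440+0.367144i ; Δ = +0.017584+0.006586i
  [-3]  conj(Y_{7,-3})(Ω₁) = +0.135128+0.126348i ; Y_{7,-3}(Ω₂) = +0.224416+0.427882i ; Δ = -0.023737+0.086173i
  [-2]  conj(Y_{7,-2})(Ω₁) = -0.384083+0.233363i ; Y_{7,-2}(Ω₂) = +0.180764+0.160204i ; Δ = -0.106814-0.019348i
  [-1]  conj(Y_{7,-1})(Ω₁) = -0.160850-0.574509i ; Y_{7,-1}(Ω₂) = -0.258247-0.097968i ; Δ = -0.014744+0.164124i
  [+0]  conj(Y_{7,0})(Ω₁) = +0.063562-0.000000i ; Y_{7,0}(Ω₂) = -0.343143+0.000000i ; Δ = -0.021811+0.000000i
  [+1]  conj(Y_{7,1})(Ω₁) = +0.160850-0.574509i ; Y_{7,1}(Ω₂) = +0.258247-0.097968i ; Δ = -0.014744-0.164124i
  [+2]  conj(Y_{7,2})(Ω₁) = -0.384083-0.233363i ; Y_{7,2}(Ω₂) = +0.180764-0.160204i ; Δ = -0.106814+0.019348i
  [+3]  conj(Y_{7,3})(Ω₁) = -0.135128+0.126348i ; Y_{7,3}(Ω₂) = -0.224416+0.427882i ; Δ = -0.023737-0.086173i
  [+4]  conj(Y_{7,4})(Ω₁) = +0.023393+0.045062i ; Y_{7,4}(Ω₂) = +0.044440-0.367144i ; Δ = +0.017584-0.006586i
  [+5]  conj(Y_{7,5})(Ω₁) = +0.009627-0.002010i ; Y_{7,5}(Ω₂) = +0.041629+0.168555i ; Δ = +0.000740+0.001539i
  [+6]  conj(Y_{7,6})(Ω₁) = +0.000089-0.001328i ; Y_{7,6}(Ω₂) = -0.030453-0.044065i ; Δ = -0.000061+0.000037i
  [+7]  conj(Y_{7,7})(Ω₁) = -0.000106-0.000037i ; Y_{7,7}(Ω₂) = +0.008212+0.005660i ; Δ = -0.000001-0.000001i
Σ over m = -0.275878+0.000000i; ×(4π/15) → -0.231119+0.000000i. Real part: -0.231119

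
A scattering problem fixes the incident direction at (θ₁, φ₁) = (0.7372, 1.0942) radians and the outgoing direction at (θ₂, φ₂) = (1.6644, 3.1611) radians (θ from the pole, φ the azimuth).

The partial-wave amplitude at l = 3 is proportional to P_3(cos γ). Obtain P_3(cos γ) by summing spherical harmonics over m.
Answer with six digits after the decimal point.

Term-by-term m-sum for l=3 (normalisation 4π/7 = 1.795196):
  [-3]  conj(Y_{3,-3})(Ω₁) = -0.12548 - 0.01781j ; Y_{3,-3}(Ω₂) = -0.41106 + 0.02408j ; Δ = 0.05201 + 0.00430j
  [-2]  conj(Y_{3,-2})(Ω₁) = -0.19799 + 0.27874j ; Y_{3,-2}(Ω₂) = -0.09462 + 0.00369j ; Δ = 0.01770 - 0.02710j
  [-1]  conj(Y_{3,-1})(Ω₁) = 0.17348 + 0.33600j ; Y_{3,-1}(Ω₂) = 0.30765 - 0.00600j ; Δ = 0.05539 + 0.10233j
  [+0]  conj(Y_{3,0})(Ω₁) = -0.07166 + 0.00000j ; Y_{3,0}(Ω₂) = 0.10312 + 0.00000j ; Δ = -0.00739 + 0.00000j
  [+1]  conj(Y_{3,1})(Ω₁) = -0.17348 + 0.33600j ; Y_{3,1}(Ω₂) = -0.30765 - 0.00600j ; Δ = 0.05539 - 0.10233j
  [+2]  conj(Y_{3,2})(Ω₁) = -0.19799 - 0.27874j ; Y_{3,2}(Ω₂) = -0.09462 - 0.00369j ; Δ = 0.01770 + 0.02710j
  [+3]  conj(Y_{3,3})(Ω₁) = 0.12548 - 0.01781j ; Y_{3,3}(Ω₂) = 0.41106 + 0.02408j ; Δ = 0.05201 - 0.00430j
Σ over m = 0.24281 + 0.00000j; ×(4π/7) → 0.43589 + 0.00000j. Real part: 0.435889

0.435889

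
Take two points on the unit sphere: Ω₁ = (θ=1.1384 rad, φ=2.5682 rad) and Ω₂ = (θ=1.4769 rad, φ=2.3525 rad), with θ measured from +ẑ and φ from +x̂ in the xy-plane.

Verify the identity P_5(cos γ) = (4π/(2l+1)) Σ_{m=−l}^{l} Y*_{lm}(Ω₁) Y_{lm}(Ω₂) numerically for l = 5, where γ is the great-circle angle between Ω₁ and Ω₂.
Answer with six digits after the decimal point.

Term-by-term m-sum for l=5 (normalisation 4π/11 = 1.142397):
  m=-5: 0.27568 + 0.07767j × 0.31504 + 0.32690j = 0.06146 + 0.11459j  (running Σ = 0.06146 + 0.11459j)
  m=-4: -0.27650 - 0.31349j × -0.13519 - 0.00200j = 0.03675 + 0.04293j  (running Σ = 0.09821 + 0.15752j)
  m=-3: 0.02237 + 0.14862j × -0.22475 + 0.21982j = -0.03770 - 0.02849j  (running Σ = 0.06051 + 0.12903j)
  m=-2: -0.11398 + 0.25251j × 0.00113 - 0.15334j = 0.03859 + 0.01776j  (running Σ = 0.09911 + 0.14680j)
  m=-1: 0.19809 - 0.12792j × -0.19736 - 0.19882j = -0.06453 - 0.01414j  (running Σ = 0.03458 + 0.13266j)
  m=0: 0.22791 + 0.00000j × 0.15778 + 0.00000j = 0.03596 + 0.00000j  (running Σ = 0.07054 + 0.13266j)
  m=1: -0.19809 - 0.12792j × 0.19736 - 0.19882j = -0.06453 + 0.01414j  (running Σ = 0.00601 + 0.14680j)
  m=2: -0.11398 - 0.25251j × 0.00113 + 0.15334j = 0.03859 - 0.01776j  (running Σ = 0.04460 + 0.12903j)
  m=3: -0.02237 + 0.14862j × 0.22475 + 0.21982j = -0.03770 + 0.02849j  (running Σ = 0.00690 + 0.15752j)
  m=4: -0.27650 + 0.31349j × -0.13519 + 0.00200j = 0.03675 - 0.04293j  (running Σ = 0.04366 + 0.11459j)
  m=5: -0.27568 + 0.07767j × -0.31504 + 0.32690j = 0.06146 - 0.11459j  (running Σ = 0.10511 + 0.00000j)
Accumulated sum 0.10511 + 0.00000j; after 4π/(2l+1) scaling, 0.12008 + 0.00000j ⇒ P_5 = 0.120083

0.120083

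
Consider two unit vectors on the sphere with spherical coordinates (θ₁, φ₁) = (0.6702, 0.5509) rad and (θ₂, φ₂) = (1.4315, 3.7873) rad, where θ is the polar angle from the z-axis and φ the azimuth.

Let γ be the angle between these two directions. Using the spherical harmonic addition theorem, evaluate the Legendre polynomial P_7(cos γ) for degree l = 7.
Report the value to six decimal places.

-0.230069

Expand P_7 via completeness: Σ_{m} conj(Y_{7,m}) at Ω₁ times Y_{7,m} at Ω₂ —
  [-7]  conj(Y_{7,-7})(Ω₁) = -0.01347 - 0.01169j ; Y_{7,-7}(Ω₂) = 0.08933 - 0.45848j ; Δ = -0.00656 + 0.00513j
  [-6]  conj(Y_{7,-6})(Ω₁) = -0.08308 - 0.01373j ; Y_{7,-6}(Ω₂) = -0.18216 + 0.16389j ; Δ = 0.01739 - 0.01112j
  [-5]  conj(Y_{7,-5})(Ω₁) = -0.21942 + 0.08945j ; Y_{7,-5}(Ω₂) = -0.26092 + 0.02274j ; Δ = 0.05522 - 0.02833j
  [-4]  conj(Y_{7,-4})(Ω₁) = -0.25236 + 0.34409j ; Y_{7,-4}(Ω₂) = 0.22847 + 0.14284j ; Δ = -0.10681 + 0.04256j
  [-3]  conj(Y_{7,-3})(Ω₁) = -0.03559 + 0.43352j ; Y_{7,-3}(Ω₂) = 0.06854 + 0.17865j ; Δ = -0.07989 + 0.02335j
  [-2]  conj(Y_{7,-2})(Ω₁) = 0.02956 + 0.05833j ; Y_{7,-2}(Ω₂) = 0.07598 - 0.26484j ; Δ = 0.01770 - 0.00340j
  [-1]  conj(Y_{7,-1})(Ω₁) = -0.31837 - 0.19559j ; Y_{7,-1}(Ω₂) = 0.13026 - 0.09814j ; Δ = -0.06067 + 0.00577j
  [+0]  conj(Y_{7,0})(Ω₁) = -0.19021 + 0.00000j ; Y_{7,0}(Ω₂) = -0.27667 + 0.00000j ; Δ = 0.05263 + 0.00000j
  [+1]  conj(Y_{7,1})(Ω₁) = 0.31837 - 0.19559j ; Y_{7,1}(Ω₂) = -0.13026 - 0.09814j ; Δ = -0.06067 - 0.00577j
  [+2]  conj(Y_{7,2})(Ω₁) = 0.02956 - 0.05833j ; Y_{7,2}(Ω₂) = 0.07598 + 0.26484j ; Δ = 0.01770 + 0.00340j
  [+3]  conj(Y_{7,3})(Ω₁) = 0.03559 + 0.43352j ; Y_{7,3}(Ω₂) = -0.06854 + 0.17865j ; Δ = -0.07989 - 0.02335j
  [+4]  conj(Y_{7,4})(Ω₁) = -0.25236 - 0.34409j ; Y_{7,4}(Ω₂) = 0.22847 - 0.14284j ; Δ = -0.10681 - 0.04256j
  [+5]  conj(Y_{7,5})(Ω₁) = 0.21942 + 0.08945j ; Y_{7,5}(Ω₂) = 0.26092 + 0.02274j ; Δ = 0.05522 + 0.02833j
  [+6]  conj(Y_{7,6})(Ω₁) = -0.08308 + 0.01373j ; Y_{7,6}(Ω₂) = -0.18216 - 0.16389j ; Δ = 0.01739 + 0.01112j
  [+7]  conj(Y_{7,7})(Ω₁) = 0.01347 - 0.01169j ; Y_{7,7}(Ω₂) = -0.08933 - 0.45848j ; Δ = -0.00656 - 0.00513j
Σ over m = -0.27462 - 0.00000j; ×(4π/15) → -0.23007 - 0.00000j. Real part: -0.230069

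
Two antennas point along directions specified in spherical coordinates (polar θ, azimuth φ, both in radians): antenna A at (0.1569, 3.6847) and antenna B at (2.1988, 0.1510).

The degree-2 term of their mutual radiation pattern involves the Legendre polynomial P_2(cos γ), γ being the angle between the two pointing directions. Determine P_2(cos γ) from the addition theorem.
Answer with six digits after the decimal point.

Addition theorem: P_2(cos γ) = (4π/5) Σ_m Y*_{lm}(Ω₁) Y_{lm}(Ω₂), m = −2…2:
  m=-2: Y*=0.00439 + 0.00835j  Y=0.24149 - 0.07523j  product 0.00169 + 0.00168j
  m=-1: Y*=-0.10208 - 0.06162j  Y=-0.36311 + 0.05525j  product 0.04047 + 0.01674j
  m=+0: Y*=0.60768 + 0.00000j  Y=0.01122 + 0.00000j  product 0.00682 + 0.00000j
  m=+1: Y*=0.10208 - 0.06162j  Y=0.36311 + 0.05525j  product 0.04047 - 0.01674j
  m=+2: Y*=0.00439 - 0.00835j  Y=0.24149 + 0.07523j  product 0.00169 - 0.00168j
Σ over m = 0.09114 - 0.00000j; ×(4π/5) → 0.22905 - 0.00000j. Real part: 0.229050

0.229050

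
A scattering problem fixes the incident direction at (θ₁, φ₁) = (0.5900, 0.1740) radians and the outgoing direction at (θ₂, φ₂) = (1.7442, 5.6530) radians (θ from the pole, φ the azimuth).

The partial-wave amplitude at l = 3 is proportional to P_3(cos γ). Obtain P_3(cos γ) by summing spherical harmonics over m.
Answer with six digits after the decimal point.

Addition theorem: P_3(cos γ) = (4π/7) Σ_m Y*_{lm}(Ω₁) Y_{lm}(Ω₂), m = −3…3:
  term(m=-3) = (-0.021367, 0.019085)   from Y*(Ω₁)=(0.062283, 0.035826), Y(Ω₂)=(-0.125337, 0.378522)
  term(m=-2) = (0.001689, -0.044939)   from Y*(Ω₁)=(0.247105, 0.089641), Y(Ω₂)=(-0.052259, -0.162903)
  term(m=-1) = (-0.082878, -0.086052)   from Y*(Ω₁)=(0.434280, 0.076337), Y(Ω₂)=(-0.218907, -0.159670)
  term(m=+0) = (0.025748, 0.000000)   from Y*(Ω₁)=(0.140256, -0.000000), Y(Ω₂)=(0.183576, 0.000000)
  term(m=+1) = (-0.082878, 0.086052)   from Y*(Ω₁)=(-0.434280, 0.076337), Y(Ω₂)=(0.218907, -0.159670)
  term(m=+2) = (0.001689, 0.044939)   from Y*(Ω₁)=(0.247105, -0.089641), Y(Ω₂)=(-0.052259, 0.162903)
  term(m=+3) = (-0.021367, -0.019085)   from Y*(Ω₁)=(-0.062283, 0.035826), Y(Ω₂)=(0.125337, 0.378522)
Σ over m = (-0.179365, 0.000000); ×(4π/7) → (-0.321995, 0.000000). Real part: -0.321995

-0.321995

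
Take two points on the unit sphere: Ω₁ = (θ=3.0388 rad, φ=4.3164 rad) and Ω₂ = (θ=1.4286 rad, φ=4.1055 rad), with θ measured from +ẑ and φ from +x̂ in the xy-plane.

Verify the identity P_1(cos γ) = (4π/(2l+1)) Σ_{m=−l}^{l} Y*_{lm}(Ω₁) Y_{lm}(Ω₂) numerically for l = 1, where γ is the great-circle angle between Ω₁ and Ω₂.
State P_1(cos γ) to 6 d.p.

-0.041644

Term-by-term m-sum for l=1 (normalisation 4π/3 = 4.188790):
  m=-1: (-0.013674, -0.032708) × (-0.195052, 0.280934) = (0.011856, 0.002538)  (running Σ = (0.011856, 0.002538))
  m=0: (-0.486023, -0.000000) × (0.069244, 0.000000) = (-0.033654, -0.000000)  (running Σ = (-0.021798, 0.002538))
  m=1: (0.013674, -0.032708) × (0.195052, 0.280934) = (0.011856, -0.002538)  (running Σ = (-0.009942, 0.000000))
Σ over m = (-0.009942, 0.000000); ×(4π/3) → (-0.041644, 0.000000). Real part: -0.041644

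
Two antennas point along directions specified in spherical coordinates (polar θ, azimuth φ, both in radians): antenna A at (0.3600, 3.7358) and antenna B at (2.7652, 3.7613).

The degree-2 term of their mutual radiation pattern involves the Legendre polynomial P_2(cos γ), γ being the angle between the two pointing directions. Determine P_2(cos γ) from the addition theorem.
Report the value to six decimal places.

0.323484

Addition theorem: P_2(cos γ) = (4π/5) Σ_m Y*_{lm}(Ω₁) Y_{lm}(Ω₂), m = −2…2:
  term(m=-2) = +0.002498-0.000128i   from Y*(Ω₁)=+0.017886+0.044474i, Y(Ω₂)=+0.016979-0.049349i
  term(m=-1) = -0.067242+0.001715i   from Y*(Ω₁)=-0.211045-0.142596i, Y(Ω₂)=+0.214979-0.153380i
  term(m=+0) = +0.258197+0.000000i   from Y*(Ω₁)=+0.513366-0.000000i, Y(Ω₂)=+0.502949+0.000000i
  term(m=+1) = -0.067242-0.001715i   from Y*(Ω₁)=+0.211045-0.142596i, Y(Ω₂)=-0.214979-0.153380i
  term(m=+2) = +0.002498+0.000128i   from Y*(Ω₁)=+0.017886-0.044474i, Y(Ω₂)=+0.016979+0.049349i
Σ over m = +0.128710+0.000000i; ×(4π/5) → +0.323484+0.000000i. Real part: 0.323484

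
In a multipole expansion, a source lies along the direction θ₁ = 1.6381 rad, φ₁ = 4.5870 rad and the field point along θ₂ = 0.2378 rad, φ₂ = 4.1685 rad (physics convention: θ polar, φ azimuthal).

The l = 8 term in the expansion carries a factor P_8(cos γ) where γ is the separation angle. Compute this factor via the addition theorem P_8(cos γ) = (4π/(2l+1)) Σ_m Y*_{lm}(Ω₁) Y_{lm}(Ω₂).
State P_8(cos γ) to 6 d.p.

Addition theorem: P_8(cos γ) = (4π/17) Σ_m Y*_{lm}(Ω₁) Y_{lm}(Ω₂), m = −8…8:
  [-8]  conj(Y_{8,-8})(Ω₁) = 0.27216 - 0.42677j ; Y_{8,-8}(Ω₂) = -0.00000 - 0.00000j ; Δ = -0.00000 - 0.00000j
  [-7]  conj(Y_{8,-7})(Ω₁) = -0.10499 - 0.08719j ; Y_{8,-7}(Ω₂) = -0.00005 + 0.00006j ; Δ = 0.00001 - 0.00000j
  [-6]  conj(Y_{8,-6})(Ω₁) = 0.25271 - 0.23653j ; Y_{8,-6}(Ω₂) = 0.00084 + 0.00010j ; Δ = 0.00024 - 0.00017j
  [-5]  conj(Y_{8,-5})(Ω₁) = -0.09301 - 0.12839j ; Y_{8,-5}(Ω₂) = -0.00262 - 0.00584j ; Δ = -0.00051 + 0.00088j
  [-4]  conj(Y_{8,-4})(Ω₁) = 0.25977 - 0.14244j ; Y_{8,-4}(Ω₂) = -0.02039 + 0.02950j ; Δ = -0.00109 + 0.01057j
  [-3]  conj(Y_{8,-3})(Ω₁) = -0.06180 - 0.15646j ; Y_{8,-3}(Ω₂) = 0.14658 + 0.00893j ; Δ = -0.00766 - 0.02349j
  [-2]  conj(Y_{8,-2})(Ω₁) = 0.26553 - 0.06802j ; Y_{8,-2}(Ω₂) = -0.19195 - 0.36599j ; Δ = -0.07586 - 0.08412j
  [-1]  conj(Y_{8,-1})(Ω₁) = -0.02153 - 0.17082j ; Y_{8,-1}(Ω₂) = -0.34803 + 0.57551j ; Δ = 0.10581 + 0.04706j
  [+0]  conj(Y_{8,0})(Ω₁) = 0.26753 + 0.00000j ; Y_{8,0}(Ω₂) = 0.24652 + 0.00000j ; Δ = 0.06595 + 0.00000j
  [+1]  conj(Y_{8,1})(Ω₁) = 0.02153 - 0.17082j ; Y_{8,1}(Ω₂) = 0.34803 + 0.57551j ; Δ = 0.10581 - 0.04706j
  [+2]  conj(Y_{8,2})(Ω₁) = 0.26553 + 0.06802j ; Y_{8,2}(Ω₂) = -0.19195 + 0.36599j ; Δ = -0.07586 + 0.08412j
  [+3]  conj(Y_{8,3})(Ω₁) = 0.06180 - 0.15646j ; Y_{8,3}(Ω₂) = -0.14658 + 0.00893j ; Δ = -0.00766 + 0.02349j
  [+4]  conj(Y_{8,4})(Ω₁) = 0.25977 + 0.14244j ; Y_{8,4}(Ω₂) = -0.02039 - 0.02950j ; Δ = -0.00109 - 0.01057j
  [+5]  conj(Y_{8,5})(Ω₁) = 0.09301 - 0.12839j ; Y_{8,5}(Ω₂) = 0.00262 - 0.00584j ; Δ = -0.00051 - 0.00088j
  [+6]  conj(Y_{8,6})(Ω₁) = 0.25271 + 0.23653j ; Y_{8,6}(Ω₂) = 0.00084 - 0.00010j ; Δ = 0.00024 + 0.00017j
  [+7]  conj(Y_{8,7})(Ω₁) = 0.10499 - 0.08719j ; Y_{8,7}(Ω₂) = 0.00005 + 0.00006j ; Δ = 0.00001 + 0.00000j
  [+8]  conj(Y_{8,8})(Ω₁) = 0.27216 + 0.42677j ; Y_{8,8}(Ω₂) = -0.00000 + 0.00000j ; Δ = -0.00000 + 0.00000j
Total Σ_m = 0.10781 + 0.00000j. Multiply by 0.739198: 0.07969 + 0.00000j. P_8(cos γ) = 0.079690

0.079690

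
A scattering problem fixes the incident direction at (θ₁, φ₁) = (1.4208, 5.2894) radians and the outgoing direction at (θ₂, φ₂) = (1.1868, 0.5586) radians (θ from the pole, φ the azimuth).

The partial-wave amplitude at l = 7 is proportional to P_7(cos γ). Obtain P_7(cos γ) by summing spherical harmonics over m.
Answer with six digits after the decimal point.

Addition theorem: P_7(cos γ) = (4π/15) Σ_m Y*_{lm}(Ω₁) Y_{lm}(Ω₂), m = −7…7:
  [-7]  conj(Y_{7,-7})(Ω₁) = (0.361202, -0.288116) ; Y_{7,-7}(Ω₂) = (-0.211735, 0.204741) ; Δ = (-0.017490, 0.134957)
  [-6]  conj(Y_{7,-6})(Ω₁) = (0.247971, 0.082305) ; Y_{7,-6}(Ω₂) = (-0.435503, 0.092828) ; Δ = (-0.115632, -0.012826)
  [-5]  conj(Y_{7,-5})(Ω₁) = (-0.062447, -0.238060) ; Y_{7,-5}(Ω₂) = (-0.194825, -0.070806) ; Δ = (-0.004690, 0.050802)
  [-4]  conj(Y_{7,-4})(Ω₁) = (0.190942, -0.210275) ; Y_{7,-4}(Ω₂) = (0.147106, 0.188141) ; Δ = (0.067650, 0.004991)
  [-3]  conj(Y_{7,-3})(Ω₁) = (-0.168659, -0.027259) ; Y_{7,-3}(Ω₂) = (0.031850, 0.302211) ; Δ = (0.002866, -0.051839)
  [-2]  conj(Y_{7,-2})(Ω₁) = (-0.116730, -0.263672) ; Y_{7,-2}(Ω₂) = (0.052519, -0.107731) ; Δ = (-0.034536, -0.001272)
  [-1]  conj(Y_{7,-1})(Ω₁) = (-0.076742, 0.117901) ; Y_{7,-1}(Ω₂) = (0.270319, -0.168949) ; Δ = (-0.000826, 0.044836)
  [+0]  conj(Y_{7,0})(Ω₁) = (-0.288842, -0.000000) ; Y_{7,0}(Ω₂) = (-0.083267, 0.000000) ; Δ = (0.024051, 0.000000)
  [+1]  conj(Y_{7,1})(Ω₁) = (0.076742, 0.117901) ; Y_{7,1}(Ω₂) = (-0.270319, -0.168949) ; Δ = (-0.000826, -0.044836)
  [+2]  conj(Y_{7,2})(Ω₁) = (-0.116730, 0.263672) ; Y_{7,2}(Ω₂) = (0.052519, 0.107731) ; Δ = (-0.034536, 0.001272)
  [+3]  conj(Y_{7,3})(Ω₁) = (0.168659, -0.027259) ; Y_{7,3}(Ω₂) = (-0.031850, 0.302211) ; Δ = (0.002866, 0.051839)
  [+4]  conj(Y_{7,4})(Ω₁) = (0.190942, 0.210275) ; Y_{7,4}(Ω₂) = (0.147106, -0.188141) ; Δ = (0.067650, -0.004991)
  [+5]  conj(Y_{7,5})(Ω₁) = (0.062447, -0.238060) ; Y_{7,5}(Ω₂) = (0.194825, -0.070806) ; Δ = (-0.004690, -0.050802)
  [+6]  conj(Y_{7,6})(Ω₁) = (0.247971, -0.082305) ; Y_{7,6}(Ω₂) = (-0.435503, -0.092828) ; Δ = (-0.115632, 0.012826)
  [+7]  conj(Y_{7,7})(Ω₁) = (-0.361202, -0.288116) ; Y_{7,7}(Ω₂) = (0.211735, 0.204741) ; Δ = (-0.017490, -0.134957)
Σ over m = (-0.181264, 0.000000); ×(4π/15) → (-0.151855, 0.000000). Real part: -0.151855

-0.151855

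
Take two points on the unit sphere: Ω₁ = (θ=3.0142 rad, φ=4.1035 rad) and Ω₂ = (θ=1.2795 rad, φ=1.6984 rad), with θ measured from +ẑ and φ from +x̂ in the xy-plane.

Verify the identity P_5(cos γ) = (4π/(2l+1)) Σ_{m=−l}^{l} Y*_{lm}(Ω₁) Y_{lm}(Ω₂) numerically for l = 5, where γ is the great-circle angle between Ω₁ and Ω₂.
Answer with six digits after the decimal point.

Addition theorem: P_5(cos γ) = (4π/11) Σ_m Y*_{lm}(Ω₁) Y_{lm}(Ω₂), m = −5…5:
  m=-5: (-0.000001, 0.000015) × (-0.222914, -0.300639) = (0.000005, -0.000003)  (running Σ = (0.000005, -0.000003))
  m=-4: (0.000289, 0.000246) × (0.309624, -0.173359) = (0.000132, 0.000026)  (running Σ = (0.000137, 0.000023))
  m=-3: (0.005391, -0.001410) × (-0.029264, -0.072673) = (-0.000260, -0.000351)  (running Σ = (-0.000123, -0.000327))
  m=-2: (0.018308, -0.049689) × (0.325194, -0.084842) = (0.001738, -0.017712)  (running Σ = (0.001615, -0.018039))
  m=-1: (-0.175798, -0.252124) × (0.000463, 0.003610) = (0.000829, -0.000751)  (running Σ = (0.002443, -0.018790))
  m=0: (-0.825069, -0.000000) × (0.324285, 0.000000) = (-0.267558, -0.000000)  (running Σ = (-0.265114, -0.018790))
  m=1: (0.175798, -0.252124) × (-0.000463, 0.003610) = (0.000829, 0.000751)  (running Σ = (-0.264286, -0.018039))
  m=2: (0.018308, 0.049689) × (0.325194, 0.084842) = (0.001738, 0.017712)  (running Σ = (-0.262548, -0.000327))
  m=3: (-0.005391, -0.001410) × (0.029264, -0.072673) = (-0.000260, 0.000351)  (running Σ = (-0.262808, 0.000023))
  m=4: (0.000289, -0.000246) × (0.309624, 0.173359) = (0.000132, -0.000026)  (running Σ = (-0.262676, -0.000003))
  m=5: (0.000001, 0.000015) × (0.222914, -0.300639) = (0.000005, 0.000003)  (running Σ = (-0.262671, -0.000000))
Σ over m = (-0.262671, -0.000000); ×(4π/11) → (-0.300075, -0.000000). Real part: -0.300075

-0.300075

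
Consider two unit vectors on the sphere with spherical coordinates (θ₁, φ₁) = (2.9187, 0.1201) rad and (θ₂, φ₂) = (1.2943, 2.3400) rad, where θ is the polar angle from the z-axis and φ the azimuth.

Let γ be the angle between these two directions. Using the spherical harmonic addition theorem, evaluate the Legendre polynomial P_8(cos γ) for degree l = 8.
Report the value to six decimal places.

Summing Y*_{l m}(θ₁,φ₁)·Y_{l m}(θ₂,φ₂) over m ∈ [−8, 8]; prefactor 4π/(2·8+1) = 0.739198:
  m=-8: 0.00000 + 0.00000j × 0.37495 + 0.04885j = 0.00000 + 0.00000j  (running Σ = 0.00000 + 0.00000j)
  m=-7: -0.00003 - 0.00004j × -0.33587 + 0.26721j = 0.00002 + 0.00000j  (running Σ = 0.00002 + 0.00000j)
  m=-6: 0.00044 + 0.00038j × 0.00341 - 0.03499j = 0.00001 - 0.00001j  (running Σ = 0.00004 - 0.00001j)
  m=-5: -0.00389 - 0.00266j × -0.22294 - 0.26232j = 0.00017 + 0.00161j  (running Σ = 0.00021 + 0.00161j)
  m=-4: 0.02512 + 0.01309j × 0.16672 + 0.01081j = 0.00405 + 0.00245j  (running Σ = 0.00425 + 0.00406j)
  m=-3: -0.11669 - 0.04396j × 0.20110 - 0.18245j = -0.03149 + 0.01245j  (running Σ = -0.02723 + 0.01651j)
  m=-2: 0.36842 + 0.09024j × -0.00700 + 0.21608j = -0.02208 + 0.07898j  (running Σ = -0.04931 + 0.09549j)
  m=-1: -0.67410 - 0.08135j × 0.16299 + 0.16835j = -0.09617 - 0.12675j  (running Σ = -0.14549 - 0.03126j)
  m=0: 0.33208 + 0.00000j × -0.22885 + 0.00000j = -0.07599 + 0.00000j  (running Σ = -0.22148 - 0.03126j)
  m=1: 0.67410 - 0.08135j × -0.16299 + 0.16835j = -0.09617 + 0.12675j  (running Σ = -0.31765 + 0.09549j)
  m=2: 0.36842 - 0.09024j × -0.00700 - 0.21608j = -0.02208 - 0.07898j  (running Σ = -0.33973 + 0.01651j)
  m=3: 0.11669 - 0.04396j × -0.20110 - 0.18245j = -0.03149 - 0.01245j  (running Σ = -0.37122 + 0.00406j)
  m=4: 0.02512 - 0.01309j × 0.16672 - 0.01081j = 0.00405 - 0.00245j  (running Σ = -0.36717 + 0.00161j)
  m=5: 0.00389 - 0.00266j × 0.22294 - 0.26232j = 0.00017 - 0.00161j  (running Σ = -0.36700 - 0.00001j)
  m=6: 0.00044 - 0.00038j × 0.00341 + 0.03499j = 0.00001 + 0.00001j  (running Σ = -0.36699 + 0.00000j)
  m=7: 0.00003 - 0.00004j × 0.33587 + 0.26721j = 0.00002 - 0.00000j  (running Σ = -0.36697 + 0.00000j)
  m=8: 0.00000 - 0.00000j × 0.37495 - 0.04885j = 0.00000 - 0.00000j  (running Σ = -0.36697 + 0.00000j)
Total Σ_m = -0.36697 + 0.00000j. Multiply by 0.739198: -0.27126 + 0.00000j. P_8(cos γ) = -0.271261

-0.271261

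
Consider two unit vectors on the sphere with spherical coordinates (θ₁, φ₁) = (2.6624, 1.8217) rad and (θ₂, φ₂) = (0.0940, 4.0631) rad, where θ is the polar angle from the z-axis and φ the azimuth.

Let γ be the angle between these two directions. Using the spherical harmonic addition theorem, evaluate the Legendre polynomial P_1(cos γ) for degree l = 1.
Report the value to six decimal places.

Term-by-term m-sum for l=1 (normalisation 4π/3 = 4.188790):
  m=-1: Y*=(-0.039550, 0.154307)  Y=(-0.019607, 0.025830)  product (-0.003210, -0.004047)
  m=+0: Y*=(-0.433570, -0.000000)  Y=(0.486445, 0.000000)  product (-0.210908, -0.000000)
  m=+1: Y*=(0.039550, 0.154307)  Y=(0.019607, 0.025830)  product (-0.003210, 0.004047)
Accumulated sum (-0.217329, 0.000000); after 4π/(2l+1) scaling, (-0.910344, 0.000000) ⇒ P_1 = -0.910344

-0.910344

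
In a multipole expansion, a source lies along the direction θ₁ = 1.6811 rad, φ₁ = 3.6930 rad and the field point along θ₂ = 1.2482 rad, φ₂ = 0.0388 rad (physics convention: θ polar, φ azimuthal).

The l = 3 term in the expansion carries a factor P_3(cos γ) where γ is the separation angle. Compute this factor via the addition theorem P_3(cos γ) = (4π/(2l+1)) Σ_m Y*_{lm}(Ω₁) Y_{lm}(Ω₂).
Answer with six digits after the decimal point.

Term-by-term m-sum for l=3 (normalisation 4π/7 = 1.795196):
  m=-3: Y*=(0.034137, -0.408238)  Y=(0.353522, -0.041337)  product (-0.004807, -0.145732)
  m=-2: Y*=(-0.050132, -0.099188)  Y=(0.290558, -0.022593)  product (-0.016807, -0.027687)
  m=-1: Y*=(0.257031, 0.158085)  Y=(-0.152361, 0.005915)  product (-0.040097, -0.022566)
  m=+0: Y*=(0.120749, -0.000000)  Y=(-0.295470, 0.000000)  product (-0.035678, 0.000000)
  m=+1: Y*=(-0.257031, 0.158085)  Y=(0.152361, 0.005915)  product (-0.040097, 0.022566)
  m=+2: Y*=(-0.050132, 0.099188)  Y=(0.290558, 0.022593)  product (-0.016807, 0.027687)
  m=+3: Y*=(-0.034137, -0.408238)  Y=(-0.353522, -0.041337)  product (-0.004807, 0.145732)
Σ over m = (-0.159100, -0.000000); ×(4π/7) → (-0.285615, -0.000000). Real part: -0.285615

-0.285615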